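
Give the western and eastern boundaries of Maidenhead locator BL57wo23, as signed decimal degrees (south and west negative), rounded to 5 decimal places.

-148.15000, -148.14167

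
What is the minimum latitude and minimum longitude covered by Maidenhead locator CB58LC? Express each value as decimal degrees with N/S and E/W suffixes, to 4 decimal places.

Field C=2, B=1: +2·20° lon, +1·10° lat → SW at lon -140°, lat -80°.
Square 5, 8: +5·2° lon, +8·1° lat → SW at lon -130°, lat -72°.
Subsquare l=11, c=2: +11·0.0833333° lon, +2·0.0416667° lat → SW at lon -129.083°, lat -71.9167°.
latitude 71.9167° S, longitude 129.0833° W.

71.9167° S, 129.0833° W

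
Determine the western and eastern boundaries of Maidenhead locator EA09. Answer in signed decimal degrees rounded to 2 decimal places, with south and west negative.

Field E=4, A=0: +4·20° lon, +0·10° lat → SW at lon -100°, lat -90°.
Square 0, 9: +0·2° lon, +9·1° lat → SW at lon -100°, lat -81°.
Cell spans 2° lon × 1° lat.
west -100.00, east -98.00.

-100.00, -98.00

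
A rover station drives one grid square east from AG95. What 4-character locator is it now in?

BG05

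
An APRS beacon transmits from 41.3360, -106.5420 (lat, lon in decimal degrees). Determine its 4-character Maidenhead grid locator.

Shift to the Maidenhead origin (180°W, 90°S): lon 73.46, lat 131.34.
Field: lon ⌊73.46/20⌋ = 3 → D; lat ⌊131.34/10⌋ = 13 → N.
Square: lon ⌊13.46/2⌋ = 6; lat ⌊1.34/1⌋ = 1.

DN61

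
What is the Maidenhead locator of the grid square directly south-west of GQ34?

Longitude square 3; −1 → 2.
Latitude square 4; −1 → 3.

GQ23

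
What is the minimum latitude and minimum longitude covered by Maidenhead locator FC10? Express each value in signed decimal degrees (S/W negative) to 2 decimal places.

Field F=5, C=2: +5·20° lon, +2·10° lat → SW at lon -80°, lat -70°.
Square 1, 0: +1·2° lon, +0·1° lat → SW at lon -78°, lat -70°.
latitude -70.00, longitude -78.00.

-70.00, -78.00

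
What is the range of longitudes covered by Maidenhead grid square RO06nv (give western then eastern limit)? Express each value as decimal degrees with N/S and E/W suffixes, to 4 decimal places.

161.0833° E, 161.1667° E

Field R=17, O=14: +17·20° lon, +14·10° lat → SW at lon 160°, lat 50°.
Square 0, 6: +0·2° lon, +6·1° lat → SW at lon 160°, lat 56°.
Subsquare n=13, v=21: +13·0.0833333° lon, +21·0.0416667° lat → SW at lon 161.083°, lat 56.875°.
Cell spans 0.0833333° lon × 0.0416667° lat.
west 161.0833° E, east 161.1667° E.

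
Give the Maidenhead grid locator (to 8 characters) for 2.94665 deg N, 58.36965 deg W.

GJ02tw57

Add 180° to longitude and 90° to latitude: 121.63035, 92.94665.
Field: 121.63035/20 → 6 → G, 92.94665/10 → 9 → J; chars GJ.
Square: 1.63035/2 → 0, 2.94665/1 → 2; chars 02.
Subsquare: 1.63035/0.0833333 → 19 → t, 0.94665/0.0416667 → 22 → w; chars tw.
Extended square: 0.04702/0.00833333 → 5, 0.02998/0.00416667 → 7; chars 57.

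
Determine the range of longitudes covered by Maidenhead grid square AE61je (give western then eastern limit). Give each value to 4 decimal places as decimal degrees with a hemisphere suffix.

167.2500° W, 167.1667° W

Field A=0, E=4: +0·20° lon, +4·10° lat → SW at lon -180°, lat -50°.
Square 6, 1: +6·2° lon, +1·1° lat → SW at lon -168°, lat -49°.
Subsquare j=9, e=4: +9·0.0833333° lon, +4·0.0416667° lat → SW at lon -167.25°, lat -48.8333°.
Cell spans 0.0833333° lon × 0.0416667° lat.
west 167.2500° W, east 167.1667° W.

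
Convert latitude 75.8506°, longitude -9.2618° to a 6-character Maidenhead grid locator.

Offset from 180°W / 90°S: lon 170.7382°, lat 165.8506°.
Field (20°×10°, letters A–R): 170.7382/20 → 8 → I, 165.8506/10 → 16 → Q; chars IQ.
Square (2°×1°, digits 0–9): 10.7382/2 → 5, 5.8506/1 → 5; chars 55.
Subsquare (5′×2.5′, letters a–x): 0.7382/0.0833333 → 8 → i, 0.8506/0.0416667 → 20 → u; chars iu.

IQ55iu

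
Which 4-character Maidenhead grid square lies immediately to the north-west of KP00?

JP91

Longitude square 0; −1 → -1, wraps to 9, carry into field.
Longitude field K = 10; −1 → 9 = J.
Latitude square 0; +1 → 1.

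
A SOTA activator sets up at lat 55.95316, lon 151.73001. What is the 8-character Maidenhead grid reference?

Add 180° to longitude and 90° to latitude: 331.73001, 145.95316.
Field (20°×10°, letters A–R): 331.73001/20 → 16 → Q, 145.95316/10 → 14 → O; chars QO.
Square (2°×1°, digits 0–9): 11.73001/2 → 5, 5.95316/1 → 5; chars 55.
Subsquare (5′×2.5′, letters a–x): 1.73001/0.0833333 → 20 → u, 0.95316/0.0416667 → 22 → w; chars uw.
Extended square (30″×15″, digits 0–9): 0.06334/0.00833333 → 7, 0.03649/0.00416667 → 8; chars 78.

QO55uw78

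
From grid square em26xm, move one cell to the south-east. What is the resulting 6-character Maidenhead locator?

Longitude subsquare x = 23; +1 → 24, wraps to 0 = a, carry into square.
Longitude square 2; +1 → 3.
Latitude subsquare m = 12; −1 → 11 = l.

EM36al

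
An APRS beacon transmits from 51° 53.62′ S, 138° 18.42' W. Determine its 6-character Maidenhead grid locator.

CD08uc

Offset from 180°W / 90°S: lon 41.6930°, lat 38.1063°.
Field: lon ⌊41.6930/20⌋ = 2 → C; lat ⌊38.1063/10⌋ = 3 → D.
Square: lon ⌊1.6930/2⌋ = 0; lat ⌊8.1063/1⌋ = 8.
Subsquare: lon ⌊1.6930/0.0833333⌋ = 20 → u; lat ⌊0.1063/0.0416667⌋ = 2 → c.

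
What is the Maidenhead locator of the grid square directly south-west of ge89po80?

Longitude extended square 8; −1 → 7.
Latitude extended square 0; −1 → -1, wraps to 9, carry into subsquare.
Latitude subsquare o = 14; −1 → 13 = n.

GE89pn79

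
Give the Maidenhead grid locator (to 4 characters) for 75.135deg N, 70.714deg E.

Shift to the Maidenhead origin (180°W, 90°S): lon 250.71, lat 165.13.
Field: lon ⌊250.71/20⌋ = 12 → M; lat ⌊165.13/10⌋ = 16 → Q.
Square: lon ⌊10.71/2⌋ = 5; lat ⌊5.13/1⌋ = 5.

MQ55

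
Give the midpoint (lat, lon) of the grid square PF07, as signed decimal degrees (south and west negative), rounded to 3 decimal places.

Field P=15, F=5: +15·20° lon, +5·10° lat → SW at lon 120°, lat -40°.
Square 0, 7: +0·2° lon, +7·1° lat → SW at lon 120°, lat -33°.
Cell spans 2° lon × 1° lat. Centre is SW corner plus half of each.
latitude -32.500, longitude 121.000.

-32.500, 121.000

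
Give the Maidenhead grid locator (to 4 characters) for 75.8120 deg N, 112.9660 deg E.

Add 180° to longitude and 90° to latitude: 292.97, 165.81.
Field: 292.97/20 → 14 → O, 165.81/10 → 16 → Q; chars OQ.
Square: 12.97/2 → 6, 5.81/1 → 5; chars 65.

OQ65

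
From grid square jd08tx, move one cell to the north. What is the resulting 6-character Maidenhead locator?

Latitude subsquare x = 23; +1 → 24, wraps to 0 = a, carry into square.
Latitude square 8; +1 → 9.
The longitude characters are unchanged.

JD09ta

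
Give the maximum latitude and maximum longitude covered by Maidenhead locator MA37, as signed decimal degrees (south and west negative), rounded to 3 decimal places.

Field M=12, A=0: +12·20° lon, +0·10° lat → SW at lon 60°, lat -90°.
Square 3, 7: +3·2° lon, +7·1° lat → SW at lon 66°, lat -83°.
Cell spans 2° lon × 1° lat. NE corner is SW corner plus one full cell.
latitude -82.000, longitude 68.000.

-82.000, 68.000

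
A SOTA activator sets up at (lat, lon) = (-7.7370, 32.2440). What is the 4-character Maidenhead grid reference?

Offset from 180°W / 90°S: lon 212.24°, lat 82.26°.
Field: 212.24/20 → 10 → K, 82.26/10 → 8 → I; chars KI.
Square: 12.24/2 → 6, 2.26/1 → 2; chars 62.

KI62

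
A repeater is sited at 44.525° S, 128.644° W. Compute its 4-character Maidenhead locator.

CE55

Shift to the Maidenhead origin (180°W, 90°S): lon 51.36, lat 45.48.
Field: lon ⌊51.36/20⌋ = 2 → C; lat ⌊45.48/10⌋ = 4 → E.
Square: lon ⌊11.36/2⌋ = 5; lat ⌊5.48/1⌋ = 5.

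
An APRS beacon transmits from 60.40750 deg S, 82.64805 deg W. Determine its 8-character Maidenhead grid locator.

EC89qo22

Shift to the Maidenhead origin (180°W, 90°S): lon 97.35195, lat 29.59250.
Field: lon ⌊97.35195/20⌋ = 4 → E; lat ⌊29.59250/10⌋ = 2 → C.
Square: lon ⌊17.35195/2⌋ = 8; lat ⌊9.59250/1⌋ = 9.
Subsquare: lon ⌊1.35195/0.0833333⌋ = 16 → q; lat ⌊0.59250/0.0416667⌋ = 14 → o.
Extended square: lon ⌊0.01862/0.00833333⌋ = 2; lat ⌊0.00917/0.00416667⌋ = 2.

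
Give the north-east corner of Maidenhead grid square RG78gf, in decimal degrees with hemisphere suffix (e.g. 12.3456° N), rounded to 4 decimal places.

21.7500° S, 174.5833° E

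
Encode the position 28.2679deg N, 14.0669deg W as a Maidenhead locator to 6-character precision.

IL28xg

Shift to the Maidenhead origin (180°W, 90°S): lon 165.9331, lat 118.2679.
Field (20°×10°, letters A–R): lon ⌊165.9331/20⌋ = 8 → I; lat ⌊118.2679/10⌋ = 11 → L.
Square (2°×1°, digits 0–9): lon ⌊5.9331/2⌋ = 2; lat ⌊8.2679/1⌋ = 8.
Subsquare (5′×2.5′, letters a–x): lon ⌊1.9331/0.0833333⌋ = 23 → x; lat ⌊0.2679/0.0416667⌋ = 6 → g.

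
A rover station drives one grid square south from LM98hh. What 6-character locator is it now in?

LM98hg

Latitude subsquare h = 7; −1 → 6 = g.
The longitude characters are unchanged.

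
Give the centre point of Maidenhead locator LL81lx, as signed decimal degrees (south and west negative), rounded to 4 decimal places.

21.9792, 56.9583

Field L=11, L=11: +11·20° lon, +11·10° lat → SW at lon 40°, lat 20°.
Square 8, 1: +8·2° lon, +1·1° lat → SW at lon 56°, lat 21°.
Subsquare l=11, x=23: +11·0.0833333° lon, +23·0.0416667° lat → SW at lon 56.9167°, lat 21.9583°.
Cell spans 0.0833333° lon × 0.0416667° lat. Centre is SW corner plus half of each.
latitude 21.9792, longitude 56.9583.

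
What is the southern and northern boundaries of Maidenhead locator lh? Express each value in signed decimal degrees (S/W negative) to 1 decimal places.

-20.0, -10.0

Field L=11, H=7: +11·20° lon, +7·10° lat → SW at lon 40°, lat -20°.
Cell spans 20° lon × 10° lat.
south -20.0, north -10.0.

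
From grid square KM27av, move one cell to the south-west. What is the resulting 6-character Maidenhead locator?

Longitude subsquare a = 0; −1 → -1, wraps to 23 = x, carry into square.
Longitude square 2; −1 → 1.
Latitude subsquare v = 21; −1 → 20 = u.

KM17xu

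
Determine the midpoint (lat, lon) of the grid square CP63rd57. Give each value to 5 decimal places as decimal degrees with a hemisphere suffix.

63.15625° N, 126.53750° W

Field C=2, P=15: +2·20° lon, +15·10° lat → SW at lon -140°, lat 60°.
Square 6, 3: +6·2° lon, +3·1° lat → SW at lon -128°, lat 63°.
Subsquare r=17, d=3: +17·0.0833333° lon, +3·0.0416667° lat → SW at lon -126.583°, lat 63.125°.
Extended square 5, 7: +5·0.00833333° lon, +7·0.00416667° lat → SW at lon -126.542°, lat 63.1542°.
Cell spans 0.00833333° lon × 0.00416667° lat. Centre is SW corner plus half of each.
latitude 63.15625° N, longitude 126.53750° W.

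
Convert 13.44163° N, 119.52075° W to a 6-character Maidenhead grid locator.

DK03fk

Offset from 180°W / 90°S: lon 60.4792°, lat 103.4416°.
Field: lon ⌊60.4792/20⌋ = 3 → D; lat ⌊103.4416/10⌋ = 10 → K.
Square: lon ⌊0.4792/2⌋ = 0; lat ⌊3.4416/1⌋ = 3.
Subsquare: lon ⌊0.4792/0.0833333⌋ = 5 → f; lat ⌊0.4416/0.0416667⌋ = 10 → k.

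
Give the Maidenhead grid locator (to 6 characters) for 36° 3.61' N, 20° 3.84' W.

Add 180° to longitude and 90° to latitude: 159.9360, 126.0602.
Field: 159.9360/20 → 7 → H, 126.0602/10 → 12 → M; chars HM.
Square: 19.9360/2 → 9, 6.0602/1 → 6; chars 96.
Subsquare: 1.9360/0.0833333 → 23 → x, 0.0602/0.0416667 → 1 → b; chars xb.

HM96xb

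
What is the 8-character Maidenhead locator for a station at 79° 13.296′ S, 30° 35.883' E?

Add 180° to longitude and 90° to latitude: 210.59805, 10.77840.
Field (20°×10°, letters A–R): 210.59805/20 → 10 → K, 10.77840/10 → 1 → B; chars KB.
Square (2°×1°, digits 0–9): 10.59805/2 → 5, 0.77840/1 → 0; chars 50.
Subsquare (5′×2.5′, letters a–x): 0.59805/0.0833333 → 7 → h, 0.77840/0.0416667 → 18 → s; chars hs.
Extended square (30″×15″, digits 0–9): 0.01472/0.00833333 → 1, 0.02840/0.00416667 → 6; chars 16.

KB50hs16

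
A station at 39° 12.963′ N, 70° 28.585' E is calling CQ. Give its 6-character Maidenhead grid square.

Add 180° to longitude and 90° to latitude: 250.4764, 129.2160.
Field (20°×10°, letters A–R): 250.4764/20 → 12 → M, 129.2160/10 → 12 → M; chars MM.
Square (2°×1°, digits 0–9): 10.4764/2 → 5, 9.2160/1 → 9; chars 59.
Subsquare (5′×2.5′, letters a–x): 0.4764/0.0833333 → 5 → f, 0.2160/0.0416667 → 5 → f; chars ff.

MM59ff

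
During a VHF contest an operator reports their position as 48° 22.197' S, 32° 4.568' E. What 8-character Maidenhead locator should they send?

KE61ap91

Offset from 180°W / 90°S: lon 212.07613°, lat 41.63005°.
Field: lon ⌊212.07613/20⌋ = 10 → K; lat ⌊41.63005/10⌋ = 4 → E.
Square: lon ⌊12.07613/2⌋ = 6; lat ⌊1.63005/1⌋ = 1.
Subsquare: lon ⌊0.07613/0.0833333⌋ = 0 → a; lat ⌊0.63005/0.0416667⌋ = 15 → p.
Extended square: lon ⌊0.07613/0.00833333⌋ = 9; lat ⌊0.00505/0.00416667⌋ = 1.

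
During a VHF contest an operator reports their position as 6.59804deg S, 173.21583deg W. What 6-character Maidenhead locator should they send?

AI33jj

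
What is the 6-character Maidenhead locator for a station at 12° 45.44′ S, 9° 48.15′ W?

IH57cf

Shift to the Maidenhead origin (180°W, 90°S): lon 170.1975, lat 77.2427.
Field: 170.1975/20 → 8 → I, 77.2427/10 → 7 → H; chars IH.
Square: 10.1975/2 → 5, 7.2427/1 → 7; chars 57.
Subsquare: 0.1975/0.0833333 → 2 → c, 0.2427/0.0416667 → 5 → f; chars cf.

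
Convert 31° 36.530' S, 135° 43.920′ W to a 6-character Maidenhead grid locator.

Add 180° to longitude and 90° to latitude: 44.2680, 58.3912.
Field: lon ⌊44.2680/20⌋ = 2 → C; lat ⌊58.3912/10⌋ = 5 → F.
Square: lon ⌊4.2680/2⌋ = 2; lat ⌊8.3912/1⌋ = 8.
Subsquare: lon ⌊0.2680/0.0833333⌋ = 3 → d; lat ⌊0.3912/0.0416667⌋ = 9 → j.

CF28dj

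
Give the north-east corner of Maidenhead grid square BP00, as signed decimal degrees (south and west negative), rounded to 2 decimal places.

Field B=1, P=15: +1·20° lon, +15·10° lat → SW at lon -160°, lat 60°.
Square 0, 0: +0·2° lon, +0·1° lat → SW at lon -160°, lat 60°.
Cell spans 2° lon × 1° lat. NE corner is SW corner plus one full cell.
latitude 61.00, longitude -158.00.

61.00, -158.00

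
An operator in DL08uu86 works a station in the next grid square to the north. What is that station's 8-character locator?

DL08uu87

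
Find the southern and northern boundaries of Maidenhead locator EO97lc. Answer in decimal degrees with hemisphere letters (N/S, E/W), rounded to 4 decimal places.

Field E=4, O=14: +4·20° lon, +14·10° lat → SW at lon -100°, lat 50°.
Square 9, 7: +9·2° lon, +7·1° lat → SW at lon -82°, lat 57°.
Subsquare l=11, c=2: +11·0.0833333° lon, +2·0.0416667° lat → SW at lon -81.0833°, lat 57.0833°.
Cell spans 0.0833333° lon × 0.0416667° lat.
south 57.0833° N, north 57.1250° N.

57.0833° N, 57.1250° N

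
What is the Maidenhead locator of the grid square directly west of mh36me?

Longitude subsquare m = 12; −1 → 11 = l.
The latitude characters are unchanged.

MH36le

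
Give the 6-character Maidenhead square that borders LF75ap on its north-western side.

LF65xq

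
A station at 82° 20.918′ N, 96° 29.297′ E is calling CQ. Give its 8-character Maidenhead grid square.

NR82fi83

Offset from 180°W / 90°S: lon 276.48828°, lat 172.34863°.
Field: lon ⌊276.48828/20⌋ = 13 → N; lat ⌊172.34863/10⌋ = 17 → R.
Square: lon ⌊16.48828/2⌋ = 8; lat ⌊2.34863/1⌋ = 2.
Subsquare: lon ⌊0.48828/0.0833333⌋ = 5 → f; lat ⌊0.34863/0.0416667⌋ = 8 → i.
Extended square: lon ⌊0.07162/0.00833333⌋ = 8; lat ⌊0.01530/0.00416667⌋ = 3.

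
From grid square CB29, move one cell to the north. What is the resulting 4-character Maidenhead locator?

Latitude square 9; +1 → 10, wraps to 0, carry into field.
Latitude field B = 1; +1 → 2 = C.
The longitude characters are unchanged.

CC20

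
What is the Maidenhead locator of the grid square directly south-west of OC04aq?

NC94xp

Longitude subsquare a = 0; −1 → -1, wraps to 23 = x, carry into square.
Longitude square 0; −1 → -1, wraps to 9, carry into field.
Longitude field O = 14; −1 → 13 = N.
Latitude subsquare q = 16; −1 → 15 = p.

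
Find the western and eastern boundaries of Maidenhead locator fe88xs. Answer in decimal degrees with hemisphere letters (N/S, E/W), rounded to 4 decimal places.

62.0833° W, 62.0000° W

Field F=5, E=4: +5·20° lon, +4·10° lat → SW at lon -80°, lat -50°.
Square 8, 8: +8·2° lon, +8·1° lat → SW at lon -64°, lat -42°.
Subsquare x=23, s=18: +23·0.0833333° lon, +18·0.0416667° lat → SW at lon -62.0833°, lat -41.25°.
Cell spans 0.0833333° lon × 0.0416667° lat.
west 62.0833° W, east 62.0000° W.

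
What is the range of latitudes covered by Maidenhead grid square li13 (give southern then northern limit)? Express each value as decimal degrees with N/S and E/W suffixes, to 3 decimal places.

Field L=11, I=8: +11·20° lon, +8·10° lat → SW at lon 40°, lat -10°.
Square 1, 3: +1·2° lon, +3·1° lat → SW at lon 42°, lat -7°.
Cell spans 2° lon × 1° lat.
south 7.000° S, north 6.000° S.

7.000° S, 6.000° S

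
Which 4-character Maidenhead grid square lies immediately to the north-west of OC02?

NC93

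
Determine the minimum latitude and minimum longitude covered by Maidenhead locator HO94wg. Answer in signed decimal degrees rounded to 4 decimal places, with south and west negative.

54.2500, -20.1667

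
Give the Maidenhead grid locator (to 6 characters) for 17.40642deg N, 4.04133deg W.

IK77xj

Add 180° to longitude and 90° to latitude: 175.9587, 107.4064.
Field: lon ⌊175.9587/20⌋ = 8 → I; lat ⌊107.4064/10⌋ = 10 → K.
Square: lon ⌊15.9587/2⌋ = 7; lat ⌊7.4064/1⌋ = 7.
Subsquare: lon ⌊1.9587/0.0833333⌋ = 23 → x; lat ⌊0.4064/0.0416667⌋ = 9 → j.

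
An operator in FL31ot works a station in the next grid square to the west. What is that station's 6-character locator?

FL31nt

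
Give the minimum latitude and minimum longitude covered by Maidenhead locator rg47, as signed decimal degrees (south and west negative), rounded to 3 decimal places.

-23.000, 168.000

Field R=17, G=6: +17·20° lon, +6·10° lat → SW at lon 160°, lat -30°.
Square 4, 7: +4·2° lon, +7·1° lat → SW at lon 168°, lat -23°.
latitude -23.000, longitude 168.000.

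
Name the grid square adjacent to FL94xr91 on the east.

Longitude extended square 9; +1 → 10, wraps to 0, carry into subsquare.
Longitude subsquare x = 23; +1 → 24, wraps to 0 = a, carry into square.
Longitude square 9; +1 → 10, wraps to 0, carry into field.
Longitude field F = 5; +1 → 6 = G.
The latitude characters are unchanged.

GL04ar01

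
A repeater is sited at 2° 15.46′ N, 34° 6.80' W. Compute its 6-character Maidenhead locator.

Shift to the Maidenhead origin (180°W, 90°S): lon 145.8867, lat 92.2577.
Field: 145.8867/20 → 7 → H, 92.2577/10 → 9 → J; chars HJ.
Square: 5.8867/2 → 2, 2.2577/1 → 2; chars 22.
Subsquare: 1.8867/0.0833333 → 22 → w, 0.2577/0.0416667 → 6 → g; chars wg.

HJ22wg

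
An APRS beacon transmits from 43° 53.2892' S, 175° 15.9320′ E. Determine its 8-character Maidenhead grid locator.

Shift to the Maidenhead origin (180°W, 90°S): lon 355.26553, lat 46.11185.
Field: 355.26553/20 → 17 → R, 46.11185/10 → 4 → E; chars RE.
Square: 15.26553/2 → 7, 6.11185/1 → 6; chars 76.
Subsquare: 1.26553/0.0833333 → 15 → p, 0.11185/0.0416667 → 2 → c; chars pc.
Extended square: 0.01553/0.00833333 → 1, 0.02851/0.00416667 → 6; chars 16.

RE76pc16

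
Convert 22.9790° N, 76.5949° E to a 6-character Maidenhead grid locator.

Add 180° to longitude and 90° to latitude: 256.5949, 112.9790.
Field: lon ⌊256.5949/20⌋ = 12 → M; lat ⌊112.9790/10⌋ = 11 → L.
Square: lon ⌊16.5949/2⌋ = 8; lat ⌊2.9790/1⌋ = 2.
Subsquare: lon ⌊0.5949/0.0833333⌋ = 7 → h; lat ⌊0.9790/0.0416667⌋ = 23 → x.

ML82hx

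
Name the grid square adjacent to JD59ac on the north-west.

Longitude subsquare a = 0; −1 → -1, wraps to 23 = x, carry into square.
Longitude square 5; −1 → 4.
Latitude subsquare c = 2; +1 → 3 = d.

JD49xd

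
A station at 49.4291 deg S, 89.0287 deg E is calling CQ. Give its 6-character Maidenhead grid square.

Shift to the Maidenhead origin (180°W, 90°S): lon 269.0287, lat 40.5709.
Field: 269.0287/20 → 13 → N, 40.5709/10 → 4 → E; chars NE.
Square: 9.0287/2 → 4, 0.5709/1 → 0; chars 40.
Subsquare: 1.0287/0.0833333 → 12 → m, 0.5709/0.0416667 → 13 → n; chars mn.

NE40mn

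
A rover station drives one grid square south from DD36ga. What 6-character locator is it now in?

Latitude subsquare a = 0; −1 → -1, wraps to 23 = x, carry into square.
Latitude square 6; −1 → 5.
The longitude characters are unchanged.

DD35gx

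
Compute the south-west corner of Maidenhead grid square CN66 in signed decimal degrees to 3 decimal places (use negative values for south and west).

46.000, -128.000

Field C=2, N=13: +2·20° lon, +13·10° lat → SW at lon -140°, lat 40°.
Square 6, 6: +6·2° lon, +6·1° lat → SW at lon -128°, lat 46°.
latitude 46.000, longitude -128.000.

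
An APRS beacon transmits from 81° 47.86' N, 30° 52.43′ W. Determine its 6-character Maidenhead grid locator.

Shift to the Maidenhead origin (180°W, 90°S): lon 149.1262, lat 171.7977.
Field (20°×10°, letters A–R): lon ⌊149.1262/20⌋ = 7 → H; lat ⌊171.7977/10⌋ = 17 → R.
Square (2°×1°, digits 0–9): lon ⌊9.1262/2⌋ = 4; lat ⌊1.7977/1⌋ = 1.
Subsquare (5′×2.5′, letters a–x): lon ⌊1.1262/0.0833333⌋ = 13 → n; lat ⌊0.7977/0.0416667⌋ = 19 → t.

HR41nt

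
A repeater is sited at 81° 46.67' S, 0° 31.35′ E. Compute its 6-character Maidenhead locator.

JA08gf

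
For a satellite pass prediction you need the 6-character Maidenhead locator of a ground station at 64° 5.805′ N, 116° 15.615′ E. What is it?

Offset from 180°W / 90°S: lon 296.2602°, lat 154.0967°.
Field (20°×10°, letters A–R): 296.2602/20 → 14 → O, 154.0967/10 → 15 → P; chars OP.
Square (2°×1°, digits 0–9): 16.2602/2 → 8, 4.0967/1 → 4; chars 84.
Subsquare (5′×2.5′, letters a–x): 0.2602/0.0833333 → 3 → d, 0.0967/0.0416667 → 2 → c; chars dc.

OP84dc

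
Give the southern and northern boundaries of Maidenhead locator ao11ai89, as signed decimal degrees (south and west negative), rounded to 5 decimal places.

Field A=0, O=14: +0·20° lon, +14·10° lat → SW at lon -180°, lat 50°.
Square 1, 1: +1·2° lon, +1·1° lat → SW at lon -178°, lat 51°.
Subsquare a=0, i=8: +0·0.0833333° lon, +8·0.0416667° lat → SW at lon -178°, lat 51.3333°.
Extended square 8, 9: +8·0.00833333° lon, +9·0.00416667° lat → SW at lon -177.933°, lat 51.3708°.
Cell spans 0.00833333° lon × 0.00416667° lat.
south 51.37083, north 51.37500.

51.37083, 51.37500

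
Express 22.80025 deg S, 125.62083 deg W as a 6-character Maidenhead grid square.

CG77ee

Offset from 180°W / 90°S: lon 54.3792°, lat 67.1997°.
Field: lon ⌊54.3792/20⌋ = 2 → C; lat ⌊67.1997/10⌋ = 6 → G.
Square: lon ⌊14.3792/2⌋ = 7; lat ⌊7.1997/1⌋ = 7.
Subsquare: lon ⌊0.3792/0.0833333⌋ = 4 → e; lat ⌊0.1997/0.0416667⌋ = 4 → e.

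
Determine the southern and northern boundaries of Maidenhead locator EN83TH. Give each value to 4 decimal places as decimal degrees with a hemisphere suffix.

Field E=4, N=13: +4·20° lon, +13·10° lat → SW at lon -100°, lat 40°.
Square 8, 3: +8·2° lon, +3·1° lat → SW at lon -84°, lat 43°.
Subsquare t=19, h=7: +19·0.0833333° lon, +7·0.0416667° lat → SW at lon -82.4167°, lat 43.2917°.
Cell spans 0.0833333° lon × 0.0416667° lat.
south 43.2917° N, north 43.3333° N.

43.2917° N, 43.3333° N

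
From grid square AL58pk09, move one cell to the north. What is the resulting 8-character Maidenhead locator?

AL58pl00

Latitude extended square 9; +1 → 10, wraps to 0, carry into subsquare.
Latitude subsquare k = 10; +1 → 11 = l.
The longitude characters are unchanged.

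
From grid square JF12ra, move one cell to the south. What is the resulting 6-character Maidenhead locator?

Latitude subsquare a = 0; −1 → -1, wraps to 23 = x, carry into square.
Latitude square 2; −1 → 1.
The longitude characters are unchanged.

JF11rx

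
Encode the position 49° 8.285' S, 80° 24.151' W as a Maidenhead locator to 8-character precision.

EE90tu16

Shift to the Maidenhead origin (180°W, 90°S): lon 99.59748, lat 40.86192.
Field: 99.59748/20 → 4 → E, 40.86192/10 → 4 → E; chars EE.
Square: 19.59748/2 → 9, 0.86192/1 → 0; chars 90.
Subsquare: 1.59748/0.0833333 → 19 → t, 0.86192/0.0416667 → 20 → u; chars tu.
Extended square: 0.01415/0.00833333 → 1, 0.02858/0.00416667 → 6; chars 16.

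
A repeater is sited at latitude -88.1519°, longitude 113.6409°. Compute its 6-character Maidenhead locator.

Offset from 180°W / 90°S: lon 293.6409°, lat 1.8481°.
Field (20°×10°, letters A–R): lon ⌊293.6409/20⌋ = 14 → O; lat ⌊1.8481/10⌋ = 0 → A.
Square (2°×1°, digits 0–9): lon ⌊13.6409/2⌋ = 6; lat ⌊1.8481/1⌋ = 1.
Subsquare (5′×2.5′, letters a–x): lon ⌊1.6409/0.0833333⌋ = 19 → t; lat ⌊0.8481/0.0416667⌋ = 20 → u.

OA61tu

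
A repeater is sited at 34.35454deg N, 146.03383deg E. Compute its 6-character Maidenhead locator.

QM34ai

Add 180° to longitude and 90° to latitude: 326.0338, 124.3545.
Field: 326.0338/20 → 16 → Q, 124.3545/10 → 12 → M; chars QM.
Square: 6.0338/2 → 3, 4.3545/1 → 4; chars 34.
Subsquare: 0.0338/0.0833333 → 0 → a, 0.3545/0.0416667 → 8 → i; chars ai.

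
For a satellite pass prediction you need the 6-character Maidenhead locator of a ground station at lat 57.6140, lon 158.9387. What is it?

Offset from 180°W / 90°S: lon 338.9387°, lat 147.6140°.
Field: 338.9387/20 → 16 → Q, 147.6140/10 → 14 → O; chars QO.
Square: 18.9387/2 → 9, 7.6140/1 → 7; chars 97.
Subsquare: 0.9387/0.0833333 → 11 → l, 0.6140/0.0416667 → 14 → o; chars lo.

QO97lo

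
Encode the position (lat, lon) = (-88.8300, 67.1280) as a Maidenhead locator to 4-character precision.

MA31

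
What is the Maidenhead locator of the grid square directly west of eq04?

Longitude square 0; −1 → -1, wraps to 9, carry into field.
Longitude field E = 4; −1 → 3 = D.
The latitude characters are unchanged.

DQ94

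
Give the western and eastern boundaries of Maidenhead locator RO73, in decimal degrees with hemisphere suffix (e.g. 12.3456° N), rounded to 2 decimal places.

174.00° E, 176.00° E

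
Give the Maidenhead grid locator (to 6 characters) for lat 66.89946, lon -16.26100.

Add 180° to longitude and 90° to latitude: 163.7390, 156.8995.
Field: 163.7390/20 → 8 → I, 156.8995/10 → 15 → P; chars IP.
Square: 3.7390/2 → 1, 6.8995/1 → 6; chars 16.
Subsquare: 1.7390/0.0833333 → 20 → u, 0.8995/0.0416667 → 21 → v; chars uv.

IP16uv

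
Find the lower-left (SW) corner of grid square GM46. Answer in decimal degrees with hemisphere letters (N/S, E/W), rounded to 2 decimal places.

36.00° N, 52.00° W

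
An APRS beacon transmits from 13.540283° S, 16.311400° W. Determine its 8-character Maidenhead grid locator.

IH16ul20

Shift to the Maidenhead origin (180°W, 90°S): lon 163.68860, lat 76.45972.
Field: lon ⌊163.68860/20⌋ = 8 → I; lat ⌊76.45972/10⌋ = 7 → H.
Square: lon ⌊3.68860/2⌋ = 1; lat ⌊6.45972/1⌋ = 6.
Subsquare: lon ⌊1.68860/0.0833333⌋ = 20 → u; lat ⌊0.45972/0.0416667⌋ = 11 → l.
Extended square: lon ⌊0.02193/0.00833333⌋ = 2; lat ⌊0.00138/0.00416667⌋ = 0.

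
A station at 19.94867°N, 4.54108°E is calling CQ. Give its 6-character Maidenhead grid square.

Offset from 180°W / 90°S: lon 184.5411°, lat 109.9487°.
Field (20°×10°, letters A–R): lon ⌊184.5411/20⌋ = 9 → J; lat ⌊109.9487/10⌋ = 10 → K.
Square (2°×1°, digits 0–9): lon ⌊4.5411/2⌋ = 2; lat ⌊9.9487/1⌋ = 9.
Subsquare (5′×2.5′, letters a–x): lon ⌊0.5411/0.0833333⌋ = 6 → g; lat ⌊0.9487/0.0416667⌋ = 22 → w.

JK29gw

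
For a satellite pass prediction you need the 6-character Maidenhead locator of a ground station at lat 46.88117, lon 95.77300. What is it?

Shift to the Maidenhead origin (180°W, 90°S): lon 275.7730, lat 136.8812.
Field (20°×10°, letters A–R): 275.7730/20 → 13 → N, 136.8812/10 → 13 → N; chars NN.
Square (2°×1°, digits 0–9): 15.7730/2 → 7, 6.8812/1 → 6; chars 76.
Subsquare (5′×2.5′, letters a–x): 1.7730/0.0833333 → 21 → v, 0.8812/0.0416667 → 21 → v; chars vv.

NN76vv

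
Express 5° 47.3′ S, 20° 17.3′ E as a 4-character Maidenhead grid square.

KI04

Add 180° to longitude and 90° to latitude: 200.29, 84.21.
Field: lon ⌊200.29/20⌋ = 10 → K; lat ⌊84.21/10⌋ = 8 → I.
Square: lon ⌊0.29/2⌋ = 0; lat ⌊4.21/1⌋ = 4.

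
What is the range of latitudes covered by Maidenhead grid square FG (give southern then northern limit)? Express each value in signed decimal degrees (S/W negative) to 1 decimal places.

-30.0, -20.0

Field F=5, G=6: +5·20° lon, +6·10° lat → SW at lon -80°, lat -30°.
Cell spans 20° lon × 10° lat.
south -30.0, north -20.0.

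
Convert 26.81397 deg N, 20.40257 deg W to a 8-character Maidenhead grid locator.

HL96tt15

Offset from 180°W / 90°S: lon 159.59743°, lat 116.81397°.
Field: 159.59743/20 → 7 → H, 116.81397/10 → 11 → L; chars HL.
Square: 19.59743/2 → 9, 6.81397/1 → 6; chars 96.
Subsquare: 1.59743/0.0833333 → 19 → t, 0.81397/0.0416667 → 19 → t; chars tt.
Extended square: 0.01410/0.00833333 → 1, 0.02230/0.00416667 → 5; chars 15.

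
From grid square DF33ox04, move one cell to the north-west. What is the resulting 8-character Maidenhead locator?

DF33nx95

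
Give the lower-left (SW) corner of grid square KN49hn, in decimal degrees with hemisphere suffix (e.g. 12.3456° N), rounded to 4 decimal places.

Field K=10, N=13: +10·20° lon, +13·10° lat → SW at lon 20°, lat 40°.
Square 4, 9: +4·2° lon, +9·1° lat → SW at lon 28°, lat 49°.
Subsquare h=7, n=13: +7·0.0833333° lon, +13·0.0416667° lat → SW at lon 28.5833°, lat 49.5417°.
latitude 49.5417° N, longitude 28.5833° E.

49.5417° N, 28.5833° E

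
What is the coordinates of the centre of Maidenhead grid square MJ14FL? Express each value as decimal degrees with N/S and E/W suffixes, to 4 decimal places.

Field M=12, J=9: +12·20° lon, +9·10° lat → SW at lon 60°, lat 0°.
Square 1, 4: +1·2° lon, +4·1° lat → SW at lon 62°, lat 4°.
Subsquare f=5, l=11: +5·0.0833333° lon, +11·0.0416667° lat → SW at lon 62.4167°, lat 4.45833°.
Cell spans 0.0833333° lon × 0.0416667° lat. Centre is SW corner plus half of each.
latitude 4.4792° N, longitude 62.4583° E.

4.4792° N, 62.4583° E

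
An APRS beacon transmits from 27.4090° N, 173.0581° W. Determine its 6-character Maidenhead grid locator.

AL37lj

Add 180° to longitude and 90° to latitude: 6.9419, 117.4090.
Field: lon ⌊6.9419/20⌋ = 0 → A; lat ⌊117.4090/10⌋ = 11 → L.
Square: lon ⌊6.9419/2⌋ = 3; lat ⌊7.4090/1⌋ = 7.
Subsquare: lon ⌊0.9419/0.0833333⌋ = 11 → l; lat ⌊0.4090/0.0416667⌋ = 9 → j.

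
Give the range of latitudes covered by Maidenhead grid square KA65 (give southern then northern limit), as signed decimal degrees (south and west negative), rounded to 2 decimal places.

-85.00, -84.00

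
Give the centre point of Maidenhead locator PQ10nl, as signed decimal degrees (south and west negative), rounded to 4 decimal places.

Field P=15, Q=16: +15·20° lon, +16·10° lat → SW at lon 120°, lat 70°.
Square 1, 0: +1·2° lon, +0·1° lat → SW at lon 122°, lat 70°.
Subsquare n=13, l=11: +13·0.0833333° lon, +11·0.0416667° lat → SW at lon 123.083°, lat 70.4583°.
Cell spans 0.0833333° lon × 0.0416667° lat. Centre is SW corner plus half of each.
latitude 70.4792, longitude 123.1250.

70.4792, 123.1250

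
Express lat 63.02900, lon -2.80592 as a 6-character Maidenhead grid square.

IP83oa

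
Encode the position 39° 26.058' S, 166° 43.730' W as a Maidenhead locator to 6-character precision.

Shift to the Maidenhead origin (180°W, 90°S): lon 13.2712, lat 50.5657.
Field: 13.2712/20 → 0 → A, 50.5657/10 → 5 → F; chars AF.
Square: 13.2712/2 → 6, 0.5657/1 → 0; chars 60.
Subsquare: 1.2712/0.0833333 → 15 → p, 0.5657/0.0416667 → 13 → n; chars pn.

AF60pn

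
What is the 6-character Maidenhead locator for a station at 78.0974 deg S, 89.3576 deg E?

NB41qv

Add 180° to longitude and 90° to latitude: 269.3576, 11.9026.
Field: lon ⌊269.3576/20⌋ = 13 → N; lat ⌊11.9026/10⌋ = 1 → B.
Square: lon ⌊9.3576/2⌋ = 4; lat ⌊1.9026/1⌋ = 1.
Subsquare: lon ⌊1.3576/0.0833333⌋ = 16 → q; lat ⌊0.9026/0.0416667⌋ = 21 → v.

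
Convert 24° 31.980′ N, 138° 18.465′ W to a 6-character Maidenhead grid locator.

CL04um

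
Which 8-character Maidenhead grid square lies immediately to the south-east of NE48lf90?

NE48me09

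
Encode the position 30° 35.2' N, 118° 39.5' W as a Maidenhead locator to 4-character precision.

DM00

Add 180° to longitude and 90° to latitude: 61.34, 120.59.
Field: lon ⌊61.34/20⌋ = 3 → D; lat ⌊120.59/10⌋ = 12 → M.
Square: lon ⌊1.34/2⌋ = 0; lat ⌊0.59/1⌋ = 0.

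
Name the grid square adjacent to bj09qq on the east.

Longitude subsquare q = 16; +1 → 17 = r.
The latitude characters are unchanged.

BJ09rq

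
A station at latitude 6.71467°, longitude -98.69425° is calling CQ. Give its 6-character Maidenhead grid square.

EJ06pr

Shift to the Maidenhead origin (180°W, 90°S): lon 81.3058, lat 96.7147.
Field (20°×10°, letters A–R): 81.3058/20 → 4 → E, 96.7147/10 → 9 → J; chars EJ.
Square (2°×1°, digits 0–9): 1.3058/2 → 0, 6.7147/1 → 6; chars 06.
Subsquare (5′×2.5′, letters a–x): 1.3058/0.0833333 → 15 → p, 0.7147/0.0416667 → 17 → r; chars pr.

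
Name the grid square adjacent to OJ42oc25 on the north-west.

OJ42oc16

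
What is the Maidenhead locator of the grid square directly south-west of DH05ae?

Longitude subsquare a = 0; −1 → -1, wraps to 23 = x, carry into square.
Longitude square 0; −1 → -1, wraps to 9, carry into field.
Longitude field D = 3; −1 → 2 = C.
Latitude subsquare e = 4; −1 → 3 = d.

CH95xd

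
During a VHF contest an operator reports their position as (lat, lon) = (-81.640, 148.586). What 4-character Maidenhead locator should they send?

QA48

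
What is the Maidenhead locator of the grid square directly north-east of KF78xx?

KF89aa

Longitude subsquare x = 23; +1 → 24, wraps to 0 = a, carry into square.
Longitude square 7; +1 → 8.
Latitude subsquare x = 23; +1 → 24, wraps to 0 = a, carry into square.
Latitude square 8; +1 → 9.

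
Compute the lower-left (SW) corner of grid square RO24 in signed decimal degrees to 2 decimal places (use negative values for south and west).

54.00, 164.00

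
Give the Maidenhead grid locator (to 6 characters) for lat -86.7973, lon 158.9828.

QA93le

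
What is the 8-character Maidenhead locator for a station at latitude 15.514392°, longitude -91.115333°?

EK45km63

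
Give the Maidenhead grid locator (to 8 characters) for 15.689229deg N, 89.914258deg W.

EK55bq05

Shift to the Maidenhead origin (180°W, 90°S): lon 90.08574, lat 105.68923.
Field: lon ⌊90.08574/20⌋ = 4 → E; lat ⌊105.68923/10⌋ = 10 → K.
Square: lon ⌊10.08574/2⌋ = 5; lat ⌊5.68923/1⌋ = 5.
Subsquare: lon ⌊0.08574/0.0833333⌋ = 1 → b; lat ⌊0.68923/0.0416667⌋ = 16 → q.
Extended square: lon ⌊0.00241/0.00833333⌋ = 0; lat ⌊0.02256/0.00416667⌋ = 5.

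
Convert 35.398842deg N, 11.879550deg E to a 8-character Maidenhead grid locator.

JM55wj55

Offset from 180°W / 90°S: lon 191.87955°, lat 125.39884°.
Field: lon ⌊191.87955/20⌋ = 9 → J; lat ⌊125.39884/10⌋ = 12 → M.
Square: lon ⌊11.87955/2⌋ = 5; lat ⌊5.39884/1⌋ = 5.
Subsquare: lon ⌊1.87955/0.0833333⌋ = 22 → w; lat ⌊0.39884/0.0416667⌋ = 9 → j.
Extended square: lon ⌊0.04622/0.00833333⌋ = 5; lat ⌊0.02384/0.00416667⌋ = 5.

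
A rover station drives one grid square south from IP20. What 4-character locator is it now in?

IO29

Latitude square 0; −1 → -1, wraps to 9, carry into field.
Latitude field P = 15; −1 → 14 = O.
The longitude characters are unchanged.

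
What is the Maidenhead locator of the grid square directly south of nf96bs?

Latitude subsquare s = 18; −1 → 17 = r.
The longitude characters are unchanged.

NF96br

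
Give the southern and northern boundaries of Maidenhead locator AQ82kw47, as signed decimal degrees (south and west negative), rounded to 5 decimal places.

72.94583, 72.95000

Field A=0, Q=16: +0·20° lon, +16·10° lat → SW at lon -180°, lat 70°.
Square 8, 2: +8·2° lon, +2·1° lat → SW at lon -164°, lat 72°.
Subsquare k=10, w=22: +10·0.0833333° lon, +22·0.0416667° lat → SW at lon -163.167°, lat 72.9167°.
Extended square 4, 7: +4·0.00833333° lon, +7·0.00416667° lat → SW at lon -163.133°, lat 72.9458°.
Cell spans 0.00833333° lon × 0.00416667° lat.
south 72.94583, north 72.95000.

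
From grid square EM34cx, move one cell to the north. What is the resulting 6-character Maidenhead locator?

EM35ca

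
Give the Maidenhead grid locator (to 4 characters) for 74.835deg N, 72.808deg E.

MQ64

Shift to the Maidenhead origin (180°W, 90°S): lon 252.81, lat 164.83.
Field: lon ⌊252.81/20⌋ = 12 → M; lat ⌊164.83/10⌋ = 16 → Q.
Square: lon ⌊12.81/2⌋ = 6; lat ⌊4.83/1⌋ = 4.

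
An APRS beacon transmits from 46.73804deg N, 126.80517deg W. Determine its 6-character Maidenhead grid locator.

CN66or

Add 180° to longitude and 90° to latitude: 53.1948, 136.7380.
Field (20°×10°, letters A–R): lon ⌊53.1948/20⌋ = 2 → C; lat ⌊136.7380/10⌋ = 13 → N.
Square (2°×1°, digits 0–9): lon ⌊13.1948/2⌋ = 6; lat ⌊6.7380/1⌋ = 6.
Subsquare (5′×2.5′, letters a–x): lon ⌊1.1948/0.0833333⌋ = 14 → o; lat ⌊0.7380/0.0416667⌋ = 17 → r.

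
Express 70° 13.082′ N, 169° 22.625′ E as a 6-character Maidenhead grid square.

Add 180° to longitude and 90° to latitude: 349.3771, 160.2180.
Field: lon ⌊349.3771/20⌋ = 17 → R; lat ⌊160.2180/10⌋ = 16 → Q.
Square: lon ⌊9.3771/2⌋ = 4; lat ⌊0.2180/1⌋ = 0.
Subsquare: lon ⌊1.3771/0.0833333⌋ = 16 → q; lat ⌊0.2180/0.0416667⌋ = 5 → f.

RQ40qf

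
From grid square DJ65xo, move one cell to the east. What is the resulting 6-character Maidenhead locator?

Longitude subsquare x = 23; +1 → 24, wraps to 0 = a, carry into square.
Longitude square 6; +1 → 7.
The latitude characters are unchanged.

DJ75ao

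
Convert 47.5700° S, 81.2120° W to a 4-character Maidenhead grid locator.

EE92

Add 180° to longitude and 90° to latitude: 98.79, 42.43.
Field (20°×10°, letters A–R): lon ⌊98.79/20⌋ = 4 → E; lat ⌊42.43/10⌋ = 4 → E.
Square (2°×1°, digits 0–9): lon ⌊18.79/2⌋ = 9; lat ⌊2.43/1⌋ = 2.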